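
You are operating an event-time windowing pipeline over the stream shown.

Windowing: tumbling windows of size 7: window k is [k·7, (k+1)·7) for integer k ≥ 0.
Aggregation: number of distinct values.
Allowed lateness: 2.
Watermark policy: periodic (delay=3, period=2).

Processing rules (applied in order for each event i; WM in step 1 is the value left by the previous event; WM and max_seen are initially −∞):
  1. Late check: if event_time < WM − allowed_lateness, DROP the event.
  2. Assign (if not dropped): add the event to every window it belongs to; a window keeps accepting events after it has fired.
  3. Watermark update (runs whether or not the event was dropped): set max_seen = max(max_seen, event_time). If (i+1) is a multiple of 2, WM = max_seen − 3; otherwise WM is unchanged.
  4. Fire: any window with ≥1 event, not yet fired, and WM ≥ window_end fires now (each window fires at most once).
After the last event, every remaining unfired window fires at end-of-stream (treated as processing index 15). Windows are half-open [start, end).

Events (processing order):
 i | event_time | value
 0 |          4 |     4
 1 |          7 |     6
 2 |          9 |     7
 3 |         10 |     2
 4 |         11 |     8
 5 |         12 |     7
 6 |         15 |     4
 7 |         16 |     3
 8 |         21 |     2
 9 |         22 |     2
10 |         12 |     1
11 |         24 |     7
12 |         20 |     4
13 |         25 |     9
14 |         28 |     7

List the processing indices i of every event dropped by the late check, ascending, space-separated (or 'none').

i=0 t=4 v=4: → [0,7); WM=−∞
i=1 t=7 v=6: → [7,14); WM=4
i=2 t=9 v=7: → [7,14); WM=4
i=3 t=10 v=2: → [7,14); WM=7; [0,7) fires=1
i=4 t=11 v=8: → [7,14); WM=7
i=5 t=12 v=7: → [7,14); WM=9
i=6 t=15 v=4: → [14,21); WM=9
i=7 t=16 v=3: → [14,21); WM=13
i=8 t=21 v=2: → [21,28); WM=13
i=9 t=22 v=2: → [21,28); WM=19; [7,14) fires=4
i=10 t=12 v=1: DROP (t<19-2); WM=19
i=11 t=24 v=7: → [21,28); WM=21; [14,21) fires=2
i=12 t=20 v=4: → [14,21); WM=21
i=13 t=25 v=9: → [21,28); WM=22
i=14 t=28 v=7: → [28,35); WM=22

10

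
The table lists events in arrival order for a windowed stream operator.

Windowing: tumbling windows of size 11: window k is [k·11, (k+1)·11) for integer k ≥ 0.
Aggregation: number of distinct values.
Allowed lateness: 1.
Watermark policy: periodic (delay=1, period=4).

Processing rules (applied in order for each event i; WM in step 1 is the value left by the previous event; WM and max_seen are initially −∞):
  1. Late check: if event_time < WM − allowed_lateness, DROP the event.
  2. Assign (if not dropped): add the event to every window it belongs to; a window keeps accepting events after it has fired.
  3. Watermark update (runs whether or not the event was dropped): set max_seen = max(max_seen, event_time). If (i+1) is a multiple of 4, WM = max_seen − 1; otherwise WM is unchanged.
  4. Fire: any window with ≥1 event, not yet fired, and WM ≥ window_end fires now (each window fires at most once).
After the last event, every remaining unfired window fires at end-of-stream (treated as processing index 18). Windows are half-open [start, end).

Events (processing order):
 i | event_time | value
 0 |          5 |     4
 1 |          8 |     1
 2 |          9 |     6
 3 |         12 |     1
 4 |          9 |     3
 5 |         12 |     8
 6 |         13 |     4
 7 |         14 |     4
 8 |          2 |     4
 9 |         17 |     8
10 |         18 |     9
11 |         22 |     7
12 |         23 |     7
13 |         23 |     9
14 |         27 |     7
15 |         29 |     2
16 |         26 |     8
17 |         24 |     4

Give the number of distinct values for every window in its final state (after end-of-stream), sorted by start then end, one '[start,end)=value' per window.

i=0 t=5 v=4: → [0,11); WM=−∞
i=1 t=8 v=1: → [0,11); WM=−∞
i=2 t=9 v=6: → [0,11); WM=−∞
i=3 t=12 v=1: → [11,22); WM=11; [0,11) fires=3
i=4 t=9 v=3: DROP (t<11-1); WM=11
i=5 t=12 v=8: → [11,22); WM=11
i=6 t=13 v=4: → [11,22); WM=11
i=7 t=14 v=4: → [11,22); WM=13
i=8 t=2 v=4: DROP (t<13-1); WM=13
i=9 t=17 v=8: → [11,22); WM=13
i=10 t=18 v=9: → [11,22); WM=13
i=11 t=22 v=7: → [22,33); WM=21
i=12 t=23 v=7: → [22,33); WM=21
i=13 t=23 v=9: → [22,33); WM=21
i=14 t=27 v=7: → [22,33); WM=21
i=15 t=29 v=2: → [22,33); WM=28; [11,22) fires=4
i=16 t=26 v=8: DROP (t<28-1); WM=28
i=17 t=24 v=4: DROP (t<28-1); WM=28

[0,11)=3 [11,22)=4 [22,33)=3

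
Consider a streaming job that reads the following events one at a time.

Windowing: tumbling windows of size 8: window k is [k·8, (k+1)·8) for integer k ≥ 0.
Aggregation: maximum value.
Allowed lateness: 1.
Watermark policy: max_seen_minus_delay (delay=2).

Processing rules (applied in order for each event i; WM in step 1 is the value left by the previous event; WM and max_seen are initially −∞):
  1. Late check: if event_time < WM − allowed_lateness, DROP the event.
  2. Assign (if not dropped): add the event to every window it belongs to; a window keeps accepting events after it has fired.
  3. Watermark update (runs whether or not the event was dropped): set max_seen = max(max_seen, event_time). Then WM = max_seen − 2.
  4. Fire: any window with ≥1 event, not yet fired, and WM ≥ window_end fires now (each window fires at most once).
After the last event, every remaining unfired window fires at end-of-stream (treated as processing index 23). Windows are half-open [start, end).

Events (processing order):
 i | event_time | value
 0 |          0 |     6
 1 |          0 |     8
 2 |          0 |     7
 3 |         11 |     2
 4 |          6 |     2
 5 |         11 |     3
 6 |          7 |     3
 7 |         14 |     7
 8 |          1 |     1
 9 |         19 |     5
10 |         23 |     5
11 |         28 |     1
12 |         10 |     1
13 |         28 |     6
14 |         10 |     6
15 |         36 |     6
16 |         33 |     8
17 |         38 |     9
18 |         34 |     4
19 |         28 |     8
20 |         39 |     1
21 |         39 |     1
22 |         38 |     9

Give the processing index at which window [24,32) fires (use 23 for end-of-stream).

i=0 t=0 v=6: → [0,8); WM=-2
i=1 t=0 v=8: → [0,8); WM=-2
i=2 t=0 v=7: → [0,8); WM=-2
i=3 t=11 v=2: → [8,16); WM=9; [0,8) fires=8
i=4 t=6 v=2: DROP (t<9-1); WM=9
i=5 t=11 v=3: → [8,16); WM=9
i=6 t=7 v=3: DROP (t<9-1); WM=9
i=7 t=14 v=7: → [8,16); WM=12
i=8 t=1 v=1: DROP (t<12-1); WM=12
i=9 t=19 v=5: → [16,24); WM=17; [8,16) fires=7
i=10 t=23 v=5: → [16,24); WM=21
i=11 t=28 v=1: → [24,32); WM=26; [16,24) fires=5
i=12 t=10 v=1: DROP (t<26-1); WM=26
i=13 t=28 v=6: → [24,32); WM=26
i=14 t=10 v=6: DROP (t<26-1); WM=26
i=15 t=36 v=6: → [32,40); WM=34; [24,32) fires=6
i=16 t=33 v=8: → [32,40); WM=34
i=17 t=38 v=9: → [32,40); WM=36
i=18 t=34 v=4: DROP (t<36-1); WM=36
i=19 t=28 v=8: DROP (t<36-1); WM=36
i=20 t=39 v=1: → [32,40); WM=37
i=21 t=39 v=1: → [32,40); WM=37
i=22 t=38 v=9: → [32,40); WM=37

15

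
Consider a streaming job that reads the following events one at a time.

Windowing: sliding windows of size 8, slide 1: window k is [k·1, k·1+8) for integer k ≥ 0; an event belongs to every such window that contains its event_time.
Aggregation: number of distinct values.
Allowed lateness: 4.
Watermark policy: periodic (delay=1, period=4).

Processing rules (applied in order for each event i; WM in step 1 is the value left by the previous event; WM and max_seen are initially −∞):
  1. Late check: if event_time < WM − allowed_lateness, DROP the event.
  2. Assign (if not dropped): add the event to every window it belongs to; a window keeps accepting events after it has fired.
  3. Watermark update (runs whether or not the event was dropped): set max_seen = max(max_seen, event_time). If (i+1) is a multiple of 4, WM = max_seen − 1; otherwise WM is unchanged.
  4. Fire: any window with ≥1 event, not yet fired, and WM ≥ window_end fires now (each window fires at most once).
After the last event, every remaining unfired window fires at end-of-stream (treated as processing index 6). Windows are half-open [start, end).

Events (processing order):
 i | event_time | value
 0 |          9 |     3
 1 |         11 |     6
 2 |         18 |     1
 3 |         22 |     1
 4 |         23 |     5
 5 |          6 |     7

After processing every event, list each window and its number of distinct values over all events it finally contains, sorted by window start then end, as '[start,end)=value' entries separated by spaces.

[2,10)=1 [3,11)=1 [4,12)=2 [5,13)=2 [6,14)=2 [7,15)=2 [8,16)=2 [9,17)=2 [10,18)=1 [11,19)=2 [12,20)=1 [13,21)=1 [14,22)=1 [15,23)=1 [16,24)=2 [17,25)=2 [18,26)=2 [19,27)=2 [20,28)=2 [21,29)=2 [22,30)=2 [23,31)=1

i=0 t=9 v=3: → [9,17),[8,16),[7,15),[6,14),[5,13),[4,12),[3,11),[2,10); WM=−∞
i=1 t=11 v=6: → [11,19),[10,18),[9,17),[8,16),[7,15),[6,14),[5,13),[4,12); WM=−∞
i=2 t=18 v=1: → [18,26),[17,25),[16,24),[15,23),[14,22),[13,21),[12,20),[11,19); WM=−∞
i=3 t=22 v=1: → [22,30),[21,29),[20,28),[19,27),[18,26),[17,25),[16,24),[15,23); WM=21; [2,10) fires=1 [3,11) fires=1 [4,12) fires=2 [5,13) fires=2 [6,14) fires=2 [7,15) fires=2 [8,16) fires=2 [9,17) fires=2 [10,18) fires=1 [11,19) fires=2 [12,20) fires=1 [13,21) fires=1
i=4 t=23 v=5: → [23,31),[22,30),[21,29),[20,28),[19,27),[18,26),[17,25),[16,24); WM=21
i=5 t=6 v=7: DROP (t<21-4); WM=21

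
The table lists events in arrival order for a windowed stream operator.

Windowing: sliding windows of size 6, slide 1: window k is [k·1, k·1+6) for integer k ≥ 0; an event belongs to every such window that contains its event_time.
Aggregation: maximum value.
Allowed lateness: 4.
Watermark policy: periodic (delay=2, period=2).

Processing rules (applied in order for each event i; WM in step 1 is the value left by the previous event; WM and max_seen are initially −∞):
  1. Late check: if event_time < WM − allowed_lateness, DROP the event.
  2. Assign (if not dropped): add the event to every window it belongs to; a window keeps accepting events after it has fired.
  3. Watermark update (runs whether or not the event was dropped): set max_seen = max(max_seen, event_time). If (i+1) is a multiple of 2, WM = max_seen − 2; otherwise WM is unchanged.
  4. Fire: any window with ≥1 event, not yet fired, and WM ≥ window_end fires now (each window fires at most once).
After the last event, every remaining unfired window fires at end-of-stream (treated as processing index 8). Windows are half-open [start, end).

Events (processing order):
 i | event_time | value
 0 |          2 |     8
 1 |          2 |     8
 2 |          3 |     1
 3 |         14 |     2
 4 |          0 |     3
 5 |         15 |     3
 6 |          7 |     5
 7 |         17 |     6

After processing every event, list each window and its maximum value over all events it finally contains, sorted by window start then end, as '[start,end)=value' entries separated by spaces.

[0,6)=8 [1,7)=8 [2,8)=8 [3,9)=1 [9,15)=2 [10,16)=3 [11,17)=3 [12,18)=6 [13,19)=6 [14,20)=6 [15,21)=6 [16,22)=6 [17,23)=6

i=0 t=2 v=8: → [2,8),[1,7),[0,6); WM=−∞
i=1 t=2 v=8: → [2,8),[1,7),[0,6); WM=0
i=2 t=3 v=1: → [3,9),[2,8),[1,7),[0,6); WM=0
i=3 t=14 v=2: → [14,20),[13,19),[12,18),[11,17),[10,16),[9,15); WM=12; [0,6) fires=8 [1,7) fires=8 [2,8) fires=8 [3,9) fires=1
i=4 t=0 v=3: DROP (t<12-4); WM=12
i=5 t=15 v=3: → [15,21),[14,20),[13,19),[12,18),[11,17),[10,16); WM=13
i=6 t=7 v=5: DROP (t<13-4); WM=13
i=7 t=17 v=6: → [17,23),[16,22),[15,21),[14,20),[13,19),[12,18); WM=15; [9,15) fires=2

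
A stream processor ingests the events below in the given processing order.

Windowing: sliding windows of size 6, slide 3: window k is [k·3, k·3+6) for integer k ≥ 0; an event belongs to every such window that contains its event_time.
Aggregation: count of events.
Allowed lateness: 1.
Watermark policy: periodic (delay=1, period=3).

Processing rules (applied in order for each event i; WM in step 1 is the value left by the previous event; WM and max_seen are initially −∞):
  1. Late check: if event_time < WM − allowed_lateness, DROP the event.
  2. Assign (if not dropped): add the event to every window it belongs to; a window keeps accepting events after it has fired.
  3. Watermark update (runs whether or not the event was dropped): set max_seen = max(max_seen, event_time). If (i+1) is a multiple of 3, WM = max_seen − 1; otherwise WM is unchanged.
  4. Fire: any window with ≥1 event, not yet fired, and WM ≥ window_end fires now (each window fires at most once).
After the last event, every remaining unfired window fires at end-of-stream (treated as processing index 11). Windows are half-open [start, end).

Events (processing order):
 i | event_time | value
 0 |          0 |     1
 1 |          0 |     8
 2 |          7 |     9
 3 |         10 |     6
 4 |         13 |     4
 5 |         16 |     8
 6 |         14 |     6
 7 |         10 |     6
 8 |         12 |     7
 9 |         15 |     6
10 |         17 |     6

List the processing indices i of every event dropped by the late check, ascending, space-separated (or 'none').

7 8

i=0 t=0 v=1: → [0,6); WM=−∞
i=1 t=0 v=8: → [0,6); WM=−∞
i=2 t=7 v=9: → [6,12),[3,9); WM=6; [0,6) fires=2
i=3 t=10 v=6: → [9,15),[6,12); WM=6
i=4 t=13 v=4: → [12,18),[9,15); WM=6
i=5 t=16 v=8: → [15,21),[12,18); WM=15; [3,9) fires=1 [6,12) fires=2 [9,15) fires=2
i=6 t=14 v=6: → [12,18),[9,15); WM=15
i=7 t=10 v=6: DROP (t<15-1); WM=15
i=8 t=12 v=7: DROP (t<15-1); WM=15
i=9 t=15 v=6: → [15,21),[12,18); WM=15
i=10 t=17 v=6: → [15,21),[12,18); WM=15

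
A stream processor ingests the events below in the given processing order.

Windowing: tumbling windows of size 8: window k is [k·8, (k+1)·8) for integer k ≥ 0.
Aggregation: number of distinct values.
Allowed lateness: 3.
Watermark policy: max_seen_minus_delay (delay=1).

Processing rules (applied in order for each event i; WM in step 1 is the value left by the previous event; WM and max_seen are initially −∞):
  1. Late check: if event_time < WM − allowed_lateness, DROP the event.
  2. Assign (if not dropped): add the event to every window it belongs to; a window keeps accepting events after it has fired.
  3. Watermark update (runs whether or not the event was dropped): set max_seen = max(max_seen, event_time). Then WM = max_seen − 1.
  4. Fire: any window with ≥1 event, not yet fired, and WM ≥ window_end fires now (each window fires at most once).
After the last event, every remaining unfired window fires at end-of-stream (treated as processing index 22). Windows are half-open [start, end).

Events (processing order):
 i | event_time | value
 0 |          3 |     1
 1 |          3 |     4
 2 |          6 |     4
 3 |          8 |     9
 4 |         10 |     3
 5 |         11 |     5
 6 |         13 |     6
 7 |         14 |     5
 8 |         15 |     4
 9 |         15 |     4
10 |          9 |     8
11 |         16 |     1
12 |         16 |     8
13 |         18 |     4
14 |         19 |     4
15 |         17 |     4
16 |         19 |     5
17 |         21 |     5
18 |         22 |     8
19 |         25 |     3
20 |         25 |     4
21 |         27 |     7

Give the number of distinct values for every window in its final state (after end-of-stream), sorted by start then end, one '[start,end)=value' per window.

[0,8)=2 [8,16)=5 [16,24)=4 [24,32)=3

i=0 t=3 v=1: → [0,8); WM=2
i=1 t=3 v=4: → [0,8); WM=2
i=2 t=6 v=4: → [0,8); WM=5
i=3 t=8 v=9: → [8,16); WM=7
i=4 t=10 v=3: → [8,16); WM=9; [0,8) fires=2
i=5 t=11 v=5: → [8,16); WM=10
i=6 t=13 v=6: → [8,16); WM=12
i=7 t=14 v=5: → [8,16); WM=13
i=8 t=15 v=4: → [8,16); WM=14
i=9 t=15 v=4: → [8,16); WM=14
i=10 t=9 v=8: DROP (t<14-3); WM=14
i=11 t=16 v=1: → [16,24); WM=15
i=12 t=16 v=8: → [16,24); WM=15
i=13 t=18 v=4: → [16,24); WM=17; [8,16) fires=5
i=14 t=19 v=4: → [16,24); WM=18
i=15 t=17 v=4: → [16,24); WM=18
i=16 t=19 v=5: → [16,24); WM=18
i=17 t=21 v=5: → [16,24); WM=20
i=18 t=22 v=8: → [16,24); WM=21
i=19 t=25 v=3: → [24,32); WM=24; [16,24) fires=4
i=20 t=25 v=4: → [24,32); WM=24
i=21 t=27 v=7: → [24,32); WM=26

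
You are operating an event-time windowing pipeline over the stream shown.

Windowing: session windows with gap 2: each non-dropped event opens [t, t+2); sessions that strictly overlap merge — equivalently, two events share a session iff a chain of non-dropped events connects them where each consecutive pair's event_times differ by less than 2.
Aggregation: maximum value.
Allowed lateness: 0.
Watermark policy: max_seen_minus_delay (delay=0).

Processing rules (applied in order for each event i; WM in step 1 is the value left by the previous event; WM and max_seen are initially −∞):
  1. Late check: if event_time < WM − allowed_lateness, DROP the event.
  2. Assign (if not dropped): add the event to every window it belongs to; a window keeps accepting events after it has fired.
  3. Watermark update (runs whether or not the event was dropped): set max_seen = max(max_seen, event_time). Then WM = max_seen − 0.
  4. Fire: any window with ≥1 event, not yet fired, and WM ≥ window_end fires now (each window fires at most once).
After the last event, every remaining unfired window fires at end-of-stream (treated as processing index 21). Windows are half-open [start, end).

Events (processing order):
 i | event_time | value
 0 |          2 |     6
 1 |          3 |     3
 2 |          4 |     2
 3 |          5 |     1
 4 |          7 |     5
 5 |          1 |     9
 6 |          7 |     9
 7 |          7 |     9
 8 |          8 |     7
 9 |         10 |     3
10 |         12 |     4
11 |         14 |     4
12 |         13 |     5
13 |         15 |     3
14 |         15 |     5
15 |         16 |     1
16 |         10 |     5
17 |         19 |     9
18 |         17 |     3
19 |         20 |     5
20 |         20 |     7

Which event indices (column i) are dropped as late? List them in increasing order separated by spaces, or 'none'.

5 12 16 18

i=0 t=2 v=6: → [2,4); WM=2
i=1 t=3 v=3: → [2,5); WM=3
i=2 t=4 v=2: → [2,6); WM=4
i=3 t=5 v=1: → [2,7); WM=5
i=4 t=7 v=5: → [7,9); WM=7
i=5 t=1 v=9: DROP (t<7-0); WM=7
i=6 t=7 v=9: → [7,9); WM=7
i=7 t=7 v=9: → [7,9); WM=7
i=8 t=8 v=7: → [7,10); WM=8
i=9 t=10 v=3: → [10,12); WM=10
i=10 t=12 v=4: → [12,14); WM=12
i=11 t=14 v=4: → [14,16); WM=14
i=12 t=13 v=5: DROP (t<14-0); WM=14
i=13 t=15 v=3: → [14,17); WM=15
i=14 t=15 v=5: → [14,17); WM=15
i=15 t=16 v=1: → [14,18); WM=16
i=16 t=10 v=5: DROP (t<16-0); WM=16
i=17 t=19 v=9: → [19,21); WM=19
i=18 t=17 v=3: DROP (t<19-0); WM=19
i=19 t=20 v=5: → [19,22); WM=20
i=20 t=20 v=7: → [19,22); WM=20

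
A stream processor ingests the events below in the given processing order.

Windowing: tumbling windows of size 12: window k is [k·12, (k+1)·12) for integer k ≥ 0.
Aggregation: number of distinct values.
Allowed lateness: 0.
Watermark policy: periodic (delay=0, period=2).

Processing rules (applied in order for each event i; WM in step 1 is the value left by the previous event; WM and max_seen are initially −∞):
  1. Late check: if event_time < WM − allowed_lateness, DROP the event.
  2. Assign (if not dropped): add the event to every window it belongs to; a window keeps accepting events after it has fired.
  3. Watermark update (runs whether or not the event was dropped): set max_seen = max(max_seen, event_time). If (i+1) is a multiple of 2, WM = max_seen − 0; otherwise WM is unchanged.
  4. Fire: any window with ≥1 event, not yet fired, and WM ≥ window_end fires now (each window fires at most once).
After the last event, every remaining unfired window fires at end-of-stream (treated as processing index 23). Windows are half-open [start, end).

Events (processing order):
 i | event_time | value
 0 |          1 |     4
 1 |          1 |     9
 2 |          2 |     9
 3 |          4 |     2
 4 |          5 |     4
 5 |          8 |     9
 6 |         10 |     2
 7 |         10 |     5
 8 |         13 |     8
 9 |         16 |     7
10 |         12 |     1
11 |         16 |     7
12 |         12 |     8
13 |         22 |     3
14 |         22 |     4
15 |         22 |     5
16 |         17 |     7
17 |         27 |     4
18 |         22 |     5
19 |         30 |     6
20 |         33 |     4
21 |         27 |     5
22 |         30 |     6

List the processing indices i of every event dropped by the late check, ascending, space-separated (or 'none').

i=0 t=1 v=4: → [0,12); WM=−∞
i=1 t=1 v=9: → [0,12); WM=1
i=2 t=2 v=9: → [0,12); WM=1
i=3 t=4 v=2: → [0,12); WM=4
i=4 t=5 v=4: → [0,12); WM=4
i=5 t=8 v=9: → [0,12); WM=8
i=6 t=10 v=2: → [0,12); WM=8
i=7 t=10 v=5: → [0,12); WM=10
i=8 t=13 v=8: → [12,24); WM=10
i=9 t=16 v=7: → [12,24); WM=16; [0,12) fires=4
i=10 t=12 v=1: DROP (t<16-0); WM=16
i=11 t=16 v=7: → [12,24); WM=16
i=12 t=12 v=8: DROP (t<16-0); WM=16
i=13 t=22 v=3: → [12,24); WM=22
i=14 t=22 v=4: → [12,24); WM=22
i=15 t=22 v=5: → [12,24); WM=22
i=16 t=17 v=7: DROP (t<22-0); WM=22
i=17 t=27 v=4: → [24,36); WM=27; [12,24) fires=5
i=18 t=22 v=5: DROP (t<27-0); WM=27
i=19 t=30 v=6: → [24,36); WM=30
i=20 t=33 v=4: → [24,36); WM=30
i=21 t=27 v=5: DROP (t<30-0); WM=33
i=22 t=30 v=6: DROP (t<33-0); WM=33

10 12 16 18 21 22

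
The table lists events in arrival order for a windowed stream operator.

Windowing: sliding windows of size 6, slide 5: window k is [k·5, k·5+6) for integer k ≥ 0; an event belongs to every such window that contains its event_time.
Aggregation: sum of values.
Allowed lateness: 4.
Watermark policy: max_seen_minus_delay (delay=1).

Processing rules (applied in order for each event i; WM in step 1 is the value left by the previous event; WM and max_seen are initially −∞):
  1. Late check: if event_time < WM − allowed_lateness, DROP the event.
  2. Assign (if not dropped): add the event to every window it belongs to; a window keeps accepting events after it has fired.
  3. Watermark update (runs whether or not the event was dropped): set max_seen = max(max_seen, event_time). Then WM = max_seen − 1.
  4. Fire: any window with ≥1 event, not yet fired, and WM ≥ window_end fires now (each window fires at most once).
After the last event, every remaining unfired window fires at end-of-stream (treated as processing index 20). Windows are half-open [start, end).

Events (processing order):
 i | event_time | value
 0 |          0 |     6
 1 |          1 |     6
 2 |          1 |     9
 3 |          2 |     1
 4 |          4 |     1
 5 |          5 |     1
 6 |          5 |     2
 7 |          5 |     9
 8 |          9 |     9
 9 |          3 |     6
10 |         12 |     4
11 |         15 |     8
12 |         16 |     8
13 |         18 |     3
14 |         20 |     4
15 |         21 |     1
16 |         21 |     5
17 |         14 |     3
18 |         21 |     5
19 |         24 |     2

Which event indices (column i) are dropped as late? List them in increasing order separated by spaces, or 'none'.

i=0 t=0 v=6: → [0,6); WM=-1
i=1 t=1 v=6: → [0,6); WM=0
i=2 t=1 v=9: → [0,6); WM=0
i=3 t=2 v=1: → [0,6); WM=1
i=4 t=4 v=1: → [0,6); WM=3
i=5 t=5 v=1: → [5,11),[0,6); WM=4
i=6 t=5 v=2: → [5,11),[0,6); WM=4
i=7 t=5 v=9: → [5,11),[0,6); WM=4
i=8 t=9 v=9: → [5,11); WM=8; [0,6) fires=35
i=9 t=3 v=6: DROP (t<8-4); WM=8
i=10 t=12 v=4: → [10,16); WM=11; [5,11) fires=21
i=11 t=15 v=8: → [15,21),[10,16); WM=14
i=12 t=16 v=8: → [15,21); WM=15
i=13 t=18 v=3: → [15,21); WM=17; [10,16) fires=12
i=14 t=20 v=4: → [20,26),[15,21); WM=19
i=15 t=21 v=1: → [20,26); WM=20
i=16 t=21 v=5: → [20,26); WM=20
i=17 t=14 v=3: DROP (t<20-4); WM=20
i=18 t=21 v=5: → [20,26); WM=20
i=19 t=24 v=2: → [20,26); WM=23; [15,21) fires=23

9 17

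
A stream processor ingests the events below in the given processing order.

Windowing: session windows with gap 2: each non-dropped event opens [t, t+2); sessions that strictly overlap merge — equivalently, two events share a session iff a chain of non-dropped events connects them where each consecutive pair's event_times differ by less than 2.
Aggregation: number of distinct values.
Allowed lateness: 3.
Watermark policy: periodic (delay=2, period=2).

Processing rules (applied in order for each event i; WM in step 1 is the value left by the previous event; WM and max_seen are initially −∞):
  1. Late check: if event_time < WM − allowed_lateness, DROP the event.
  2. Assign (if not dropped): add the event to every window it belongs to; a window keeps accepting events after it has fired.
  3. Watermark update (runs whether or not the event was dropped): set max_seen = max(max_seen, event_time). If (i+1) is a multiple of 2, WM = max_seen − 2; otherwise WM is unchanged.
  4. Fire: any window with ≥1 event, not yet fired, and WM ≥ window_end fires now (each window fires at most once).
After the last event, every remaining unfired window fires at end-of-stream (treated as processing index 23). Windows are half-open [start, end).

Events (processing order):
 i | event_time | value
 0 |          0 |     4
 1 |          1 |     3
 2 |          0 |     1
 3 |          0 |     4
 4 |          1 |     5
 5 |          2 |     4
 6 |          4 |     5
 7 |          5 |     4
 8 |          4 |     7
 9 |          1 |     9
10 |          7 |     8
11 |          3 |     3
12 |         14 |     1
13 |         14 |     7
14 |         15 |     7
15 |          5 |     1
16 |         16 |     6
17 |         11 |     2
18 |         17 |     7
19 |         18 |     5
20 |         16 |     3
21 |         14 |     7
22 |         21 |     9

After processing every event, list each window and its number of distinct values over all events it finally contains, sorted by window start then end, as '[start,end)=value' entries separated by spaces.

[0,7)=6 [7,9)=1 [11,13)=1 [14,20)=5 [21,23)=1

i=0 t=0 v=4: → [0,2); WM=−∞
i=1 t=1 v=3: → [0,3); WM=-1
i=2 t=0 v=1: → [0,3); WM=-1
i=3 t=0 v=4: → [0,3); WM=-1
i=4 t=1 v=5: → [0,3); WM=-1
i=5 t=2 v=4: → [0,4); WM=0
i=6 t=4 v=5: → [4,6); WM=0
i=7 t=5 v=4: → [4,7); WM=3
i=8 t=4 v=7: → [4,7); WM=3
i=9 t=1 v=9: → [0,4); WM=3
i=10 t=7 v=8: → [7,9); WM=3
i=11 t=3 v=3: → [0,7); WM=5
i=12 t=14 v=1: → [14,16); WM=5
i=13 t=14 v=7: → [14,16); WM=12
i=14 t=15 v=7: → [14,17); WM=12
i=15 t=5 v=1: DROP (t<12-3); WM=13
i=16 t=16 v=6: → [14,18); WM=13
i=17 t=11 v=2: → [11,13); WM=14
i=18 t=17 v=7: → [14,19); WM=14
i=19 t=18 v=5: → [14,20); WM=16
i=20 t=16 v=3: → [14,20); WM=16
i=21 t=14 v=7: → [14,20); WM=16
i=22 t=21 v=9: → [21,23); WM=16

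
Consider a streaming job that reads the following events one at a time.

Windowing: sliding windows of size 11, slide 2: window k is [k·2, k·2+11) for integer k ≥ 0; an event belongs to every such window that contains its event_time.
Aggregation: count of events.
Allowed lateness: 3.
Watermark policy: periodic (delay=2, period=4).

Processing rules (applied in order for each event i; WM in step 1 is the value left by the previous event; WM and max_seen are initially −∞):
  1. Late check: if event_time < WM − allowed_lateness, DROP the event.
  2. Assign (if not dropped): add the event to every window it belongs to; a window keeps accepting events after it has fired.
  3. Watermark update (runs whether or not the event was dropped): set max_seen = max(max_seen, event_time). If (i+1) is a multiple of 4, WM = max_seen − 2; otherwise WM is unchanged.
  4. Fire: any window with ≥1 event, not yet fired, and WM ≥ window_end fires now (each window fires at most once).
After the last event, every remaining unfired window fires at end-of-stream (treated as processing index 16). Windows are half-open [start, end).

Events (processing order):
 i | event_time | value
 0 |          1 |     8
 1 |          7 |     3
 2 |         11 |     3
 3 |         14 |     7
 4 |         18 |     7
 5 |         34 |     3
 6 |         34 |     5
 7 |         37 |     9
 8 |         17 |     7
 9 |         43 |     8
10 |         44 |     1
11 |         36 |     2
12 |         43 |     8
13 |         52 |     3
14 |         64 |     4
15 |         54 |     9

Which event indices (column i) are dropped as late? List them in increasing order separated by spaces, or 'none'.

8

i=0 t=1 v=8: → [0,11); WM=−∞
i=1 t=7 v=3: → [6,17),[4,15),[2,13),[0,11); WM=−∞
i=2 t=11 v=3: → [10,21),[8,19),[6,17),[4,15),[2,13); WM=−∞
i=3 t=14 v=7: → [14,25),[12,23),[10,21),[8,19),[6,17),[4,15); WM=12; [0,11) fires=2
i=4 t=18 v=7: → [18,29),[16,27),[14,25),[12,23),[10,21),[8,19); WM=12
i=5 t=34 v=3: → [34,45),[32,43),[30,41),[28,39),[26,37),[24,35); WM=12
i=6 t=34 v=5: → [34,45),[32,43),[30,41),[28,39),[26,37),[24,35); WM=12
i=7 t=37 v=9: → [36,47),[34,45),[32,43),[30,41),[28,39); WM=35; [2,13) fires=2 [4,15) fires=3 [6,17) fires=3 [8,19) fires=3 [10,21) fires=3 [12,23) fires=2 [14,25) fires=2 [16,27) fires=1 [18,29) fires=1 [24,35) fires=2
i=8 t=17 v=7: DROP (t<35-3); WM=35
i=9 t=43 v=8: → [42,53),[40,51),[38,49),[36,47),[34,45); WM=35
i=10 t=44 v=1: → [44,55),[42,53),[40,51),[38,49),[36,47),[34,45); WM=35
i=11 t=36 v=2: → [36,47),[34,45),[32,43),[30,41),[28,39),[26,37); WM=42; [26,37) fires=3 [28,39) fires=4 [30,41) fires=4
i=12 t=43 v=8: → [42,53),[40,51),[38,49),[36,47),[34,45); WM=42
i=13 t=52 v=3: → [52,63),[50,61),[48,59),[46,57),[44,55),[42,53); WM=42
i=14 t=64 v=4: → [64,75),[62,73),[60,71),[58,69),[56,67),[54,65); WM=42
i=15 t=54 v=9: → [54,65),[52,63),[50,61),[48,59),[46,57),[44,55); WM=62; [32,43) fires=4 [34,45) fires=7 [36,47) fires=5 [38,49) fires=3 [40,51) fires=3 [42,53) fires=4 [44,55) fires=3 [46,57) fires=2 [48,59) fires=2 [50,61) fires=2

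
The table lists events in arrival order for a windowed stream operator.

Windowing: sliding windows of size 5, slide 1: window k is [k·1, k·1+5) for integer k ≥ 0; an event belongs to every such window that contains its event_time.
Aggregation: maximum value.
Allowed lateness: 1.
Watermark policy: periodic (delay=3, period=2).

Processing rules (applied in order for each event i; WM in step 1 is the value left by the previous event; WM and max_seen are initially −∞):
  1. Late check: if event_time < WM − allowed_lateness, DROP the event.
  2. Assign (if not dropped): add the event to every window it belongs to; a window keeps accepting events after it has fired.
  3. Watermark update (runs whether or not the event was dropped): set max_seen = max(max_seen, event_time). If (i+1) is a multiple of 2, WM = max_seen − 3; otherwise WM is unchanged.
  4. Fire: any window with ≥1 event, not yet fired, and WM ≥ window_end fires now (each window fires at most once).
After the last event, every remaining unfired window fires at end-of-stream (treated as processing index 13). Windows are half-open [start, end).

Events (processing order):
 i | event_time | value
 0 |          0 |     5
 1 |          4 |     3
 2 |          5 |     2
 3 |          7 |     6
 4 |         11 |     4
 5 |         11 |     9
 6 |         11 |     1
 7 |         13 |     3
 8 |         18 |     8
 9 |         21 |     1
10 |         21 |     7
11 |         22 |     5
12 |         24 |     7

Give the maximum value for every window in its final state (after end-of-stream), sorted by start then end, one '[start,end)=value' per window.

[0,5)=5 [1,6)=3 [2,7)=3 [3,8)=6 [4,9)=6 [5,10)=6 [6,11)=6 [7,12)=9 [8,13)=9 [9,14)=9 [10,15)=9 [11,16)=9 [12,17)=3 [13,18)=3 [14,19)=8 [15,20)=8 [16,21)=8 [17,22)=8 [18,23)=8 [19,24)=7 [20,25)=7 [21,26)=7 [22,27)=7 [23,28)=7 [24,29)=7

i=0 t=0 v=5: → [0,5); WM=−∞
i=1 t=4 v=3: → [4,9),[3,8),[2,7),[1,6),[0,5); WM=1
i=2 t=5 v=2: → [5,10),[4,9),[3,8),[2,7),[1,6); WM=1
i=3 t=7 v=6: → [7,12),[6,11),[5,10),[4,9),[3,8); WM=4
i=4 t=11 v=4: → [11,16),[10,15),[9,14),[8,13),[7,12); WM=4
i=5 t=11 v=9: → [11,16),[10,15),[9,14),[8,13),[7,12); WM=8; [0,5) fires=5 [1,6) fires=3 [2,7) fires=3 [3,8) fires=6
i=6 t=11 v=1: → [11,16),[10,15),[9,14),[8,13),[7,12); WM=8
i=7 t=13 v=3: → [13,18),[12,17),[11,16),[10,15),[9,14); WM=10; [4,9) fires=6 [5,10) fires=6
i=8 t=18 v=8: → [18,23),[17,22),[16,21),[15,20),[14,19); WM=10
i=9 t=21 v=1: → [21,26),[20,25),[19,24),[18,23),[17,22); WM=18; [6,11) fires=6 [7,12) fires=9 [8,13) fires=9 [9,14) fires=9 [10,15) fires=9 [11,16) fires=9 [12,17) fires=3 [13,18) fires=3
i=10 t=21 v=7: → [21,26),[20,25),[19,24),[18,23),[17,22); WM=18
i=11 t=22 v=5: → [22,27),[21,26),[20,25),[19,24),[18,23); WM=19; [14,19) fires=8
i=12 t=24 v=7: → [24,29),[23,28),[22,27),[21,26),[20,25); WM=19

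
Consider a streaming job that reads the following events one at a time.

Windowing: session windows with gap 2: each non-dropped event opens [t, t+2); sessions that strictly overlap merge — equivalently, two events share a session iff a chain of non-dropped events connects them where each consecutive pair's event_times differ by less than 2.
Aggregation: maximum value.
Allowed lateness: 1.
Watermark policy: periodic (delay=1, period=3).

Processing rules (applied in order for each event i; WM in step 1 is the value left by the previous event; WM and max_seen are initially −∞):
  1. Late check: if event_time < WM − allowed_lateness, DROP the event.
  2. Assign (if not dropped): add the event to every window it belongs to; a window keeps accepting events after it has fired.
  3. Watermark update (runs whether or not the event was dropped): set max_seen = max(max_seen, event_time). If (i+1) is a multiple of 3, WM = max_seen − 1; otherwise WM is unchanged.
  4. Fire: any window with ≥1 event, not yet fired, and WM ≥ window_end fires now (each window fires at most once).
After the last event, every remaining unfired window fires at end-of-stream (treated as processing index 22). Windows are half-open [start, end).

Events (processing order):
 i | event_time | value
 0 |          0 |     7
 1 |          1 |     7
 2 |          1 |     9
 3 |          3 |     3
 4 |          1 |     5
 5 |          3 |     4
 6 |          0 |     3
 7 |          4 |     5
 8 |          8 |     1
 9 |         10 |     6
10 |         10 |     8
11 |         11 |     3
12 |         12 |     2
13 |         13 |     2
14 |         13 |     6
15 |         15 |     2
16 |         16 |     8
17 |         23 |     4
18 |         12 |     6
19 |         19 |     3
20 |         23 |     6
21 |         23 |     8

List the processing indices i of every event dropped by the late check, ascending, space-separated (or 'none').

i=0 t=0 v=7: → [0,2); WM=−∞
i=1 t=1 v=7: → [0,3); WM=−∞
i=2 t=1 v=9: → [0,3); WM=0
i=3 t=3 v=3: → [3,5); WM=0
i=4 t=1 v=5: → [0,3); WM=0
i=5 t=3 v=4: → [3,5); WM=2
i=6 t=0 v=3: DROP (t<2-1); WM=2
i=7 t=4 v=5: → [3,6); WM=2
i=8 t=8 v=1: → [8,10); WM=7
i=9 t=10 v=6: → [10,12); WM=7
i=10 t=10 v=8: → [10,12); WM=7
i=11 t=11 v=3: → [10,13); WM=10
i=12 t=12 v=2: → [10,14); WM=10
i=13 t=13 v=2: → [10,15); WM=10
i=14 t=13 v=6: → [10,15); WM=12
i=15 t=15 v=2: → [15,17); WM=12
i=16 t=16 v=8: → [15,18); WM=12
i=17 t=23 v=4: → [23,25); WM=22
i=18 t=12 v=6: DROP (t<22-1); WM=22
i=19 t=19 v=3: DROP (t<22-1); WM=22
i=20 t=23 v=6: → [23,25); WM=22
i=21 t=23 v=8: → [23,25); WM=22

6 18 19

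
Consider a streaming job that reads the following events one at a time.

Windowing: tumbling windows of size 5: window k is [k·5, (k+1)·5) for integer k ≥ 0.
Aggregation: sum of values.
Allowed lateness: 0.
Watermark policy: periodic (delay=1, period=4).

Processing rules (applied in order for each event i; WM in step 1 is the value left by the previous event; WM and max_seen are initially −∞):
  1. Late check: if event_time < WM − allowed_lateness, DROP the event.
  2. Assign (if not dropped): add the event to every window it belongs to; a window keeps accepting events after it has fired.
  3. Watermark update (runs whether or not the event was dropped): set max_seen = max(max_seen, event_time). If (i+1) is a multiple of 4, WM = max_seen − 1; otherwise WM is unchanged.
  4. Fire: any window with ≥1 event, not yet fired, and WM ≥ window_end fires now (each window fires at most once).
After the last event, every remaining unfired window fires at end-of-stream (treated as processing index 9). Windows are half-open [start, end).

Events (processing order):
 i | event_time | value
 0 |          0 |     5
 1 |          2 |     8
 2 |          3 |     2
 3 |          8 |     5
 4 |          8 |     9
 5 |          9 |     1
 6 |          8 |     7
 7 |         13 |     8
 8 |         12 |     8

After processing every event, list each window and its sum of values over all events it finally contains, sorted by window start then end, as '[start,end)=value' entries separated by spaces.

[0,5)=15 [5,10)=22 [10,15)=16

i=0 t=0 v=5: → [0,5); WM=−∞
i=1 t=2 v=8: → [0,5); WM=−∞
i=2 t=3 v=2: → [0,5); WM=−∞
i=3 t=8 v=5: → [5,10); WM=7; [0,5) fires=15
i=4 t=8 v=9: → [5,10); WM=7
i=5 t=9 v=1: → [5,10); WM=7
i=6 t=8 v=7: → [5,10); WM=7
i=7 t=13 v=8: → [10,15); WM=12; [5,10) fires=22
i=8 t=12 v=8: → [10,15); WM=12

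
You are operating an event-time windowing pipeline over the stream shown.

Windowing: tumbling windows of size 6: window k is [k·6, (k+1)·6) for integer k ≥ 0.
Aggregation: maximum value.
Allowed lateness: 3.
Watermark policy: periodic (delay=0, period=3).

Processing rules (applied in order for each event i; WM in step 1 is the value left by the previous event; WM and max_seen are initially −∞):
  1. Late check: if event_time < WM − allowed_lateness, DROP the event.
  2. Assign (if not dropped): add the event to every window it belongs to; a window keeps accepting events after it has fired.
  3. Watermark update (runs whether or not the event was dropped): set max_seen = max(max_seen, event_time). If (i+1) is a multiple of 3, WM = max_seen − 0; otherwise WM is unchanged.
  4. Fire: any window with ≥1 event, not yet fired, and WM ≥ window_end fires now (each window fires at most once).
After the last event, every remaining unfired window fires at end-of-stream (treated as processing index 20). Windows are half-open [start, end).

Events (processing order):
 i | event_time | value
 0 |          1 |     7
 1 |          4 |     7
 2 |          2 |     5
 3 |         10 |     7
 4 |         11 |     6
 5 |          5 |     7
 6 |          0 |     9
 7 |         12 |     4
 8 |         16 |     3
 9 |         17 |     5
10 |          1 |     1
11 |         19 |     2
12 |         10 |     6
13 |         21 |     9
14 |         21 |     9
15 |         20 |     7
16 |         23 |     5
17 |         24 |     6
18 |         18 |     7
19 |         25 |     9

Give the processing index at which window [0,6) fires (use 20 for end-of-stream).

i=0 t=1 v=7: → [0,6); WM=−∞
i=1 t=4 v=7: → [0,6); WM=−∞
i=2 t=2 v=5: → [0,6); WM=4
i=3 t=10 v=7: → [6,12); WM=4
i=4 t=11 v=6: → [6,12); WM=4
i=5 t=5 v=7: → [0,6); WM=11; [0,6) fires=7
i=6 t=0 v=9: DROP (t<11-3); WM=11
i=7 t=12 v=4: → [12,18); WM=11
i=8 t=16 v=3: → [12,18); WM=16; [6,12) fires=7
i=9 t=17 v=5: → [12,18); WM=16
i=10 t=1 v=1: DROP (t<16-3); WM=16
i=11 t=19 v=2: → [18,24); WM=19; [12,18) fires=5
i=12 t=10 v=6: DROP (t<19-3); WM=19
i=13 t=21 v=9: → [18,24); WM=19
i=14 t=21 v=9: → [18,24); WM=21
i=15 t=20 v=7: → [18,24); WM=21
i=16 t=23 v=5: → [18,24); WM=21
i=17 t=24 v=6: → [24,30); WM=24; [18,24) fires=9
i=18 t=18 v=7: DROP (t<24-3); WM=24
i=19 t=25 v=9: → [24,30); WM=24

5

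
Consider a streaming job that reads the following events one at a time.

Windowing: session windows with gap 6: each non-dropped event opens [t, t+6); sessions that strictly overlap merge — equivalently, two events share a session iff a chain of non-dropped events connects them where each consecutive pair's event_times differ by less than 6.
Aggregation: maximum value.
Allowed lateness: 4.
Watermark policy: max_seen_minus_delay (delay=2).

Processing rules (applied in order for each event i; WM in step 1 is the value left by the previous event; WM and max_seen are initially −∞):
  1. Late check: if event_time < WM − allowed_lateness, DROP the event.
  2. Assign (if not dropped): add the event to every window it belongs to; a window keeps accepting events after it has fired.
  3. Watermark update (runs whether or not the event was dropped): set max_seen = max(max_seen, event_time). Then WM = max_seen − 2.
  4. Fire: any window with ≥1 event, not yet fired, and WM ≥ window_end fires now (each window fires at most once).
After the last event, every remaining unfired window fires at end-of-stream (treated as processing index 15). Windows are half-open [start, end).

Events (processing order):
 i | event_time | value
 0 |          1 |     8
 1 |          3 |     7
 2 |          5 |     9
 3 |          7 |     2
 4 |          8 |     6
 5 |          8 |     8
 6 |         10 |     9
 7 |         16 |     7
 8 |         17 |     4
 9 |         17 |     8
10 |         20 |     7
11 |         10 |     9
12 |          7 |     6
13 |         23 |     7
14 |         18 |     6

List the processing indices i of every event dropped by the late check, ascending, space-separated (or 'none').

i=0 t=1 v=8: → [1,7); WM=-1
i=1 t=3 v=7: → [1,9); WM=1
i=2 t=5 v=9: → [1,11); WM=3
i=3 t=7 v=2: → [1,13); WM=5
i=4 t=8 v=6: → [1,14); WM=6
i=5 t=8 v=8: → [1,14); WM=6
i=6 t=10 v=9: → [1,16); WM=8
i=7 t=16 v=7: → [16,22); WM=14
i=8 t=17 v=4: → [16,23); WM=15
i=9 t=17 v=8: → [16,23); WM=15
i=10 t=20 v=7: → [16,26); WM=18
i=11 t=10 v=9: DROP (t<18-4); WM=18
i=12 t=7 v=6: DROP (t<18-4); WM=18
i=13 t=23 v=7: → [16,29); WM=21
i=14 t=18 v=6: → [16,29); WM=21

11 12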